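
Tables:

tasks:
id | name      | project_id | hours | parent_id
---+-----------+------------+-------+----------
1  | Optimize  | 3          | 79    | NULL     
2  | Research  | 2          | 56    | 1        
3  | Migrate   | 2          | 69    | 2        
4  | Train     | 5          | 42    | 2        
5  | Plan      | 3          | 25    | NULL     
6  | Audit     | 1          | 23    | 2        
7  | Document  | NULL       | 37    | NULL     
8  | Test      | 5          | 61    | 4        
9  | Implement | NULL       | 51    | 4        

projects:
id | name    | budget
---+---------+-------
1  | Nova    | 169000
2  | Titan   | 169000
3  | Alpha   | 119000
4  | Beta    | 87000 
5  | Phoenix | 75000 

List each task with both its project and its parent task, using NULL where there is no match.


Two LEFT JOINs from the same base table tasks: one to projects via project_id, one to tasks itself via parent_id. Both are LEFT so every task is preserved.
Match against projects:
  - task 1 (Optimize): project_id=3 -> matches Alpha
  - task 2 (Research): project_id=2 -> matches Titan
  - task 3 (Migrate): project_id=2 -> matches Titan
  - task 4 (Train): project_id=5 -> matches Phoenix
  - task 5 (Plan): project_id=3 -> matches Alpha
  - task 6 (Audit): project_id=1 -> matches Nova
  - task 7 (Document): project_id=NULL, no match -> kept with NULL
  - task 8 (Test): project_id=5 -> matches Phoenix
  - task 9 (Implement): project_id=NULL, no match -> kept with NULL
Match against tasks (self):
  - task 1 (Optimize): parent_id=NULL -> NULL
  - task 2 (Research): parent_id=1 -> Optimize
  - task 3 (Migrate): parent_id=2 -> Research
  - task 4 (Train): parent_id=2 -> Research
  - task 5 (Plan): parent_id=NULL -> NULL
  - task 6 (Audit): parent_id=2 -> Research
  - task 7 (Document): parent_id=NULL -> NULL
  - task 8 (Test): parent_id=4 -> Train
  - task 9 (Implement): parent_id=4 -> Train

SQL:
SELECT a.name, b.name AS project, c.name AS parent
FROM tasks a
LEFT JOIN projects b ON a.project_id = b.id
LEFT JOIN tasks c ON a.parent_id = c.id

Result:
name      | project | parent  
----------+---------+---------
Optimize  | Alpha   | NULL    
Research  | Titan   | Optimize
Migrate   | Titan   | Research
Train     | Phoenix | Research
Plan      | Alpha   | NULL    
Audit     | Nova    | Research
Document  | NULL    | NULL    
Test      | Phoenix | Train   
Implement | NULL    | Train   


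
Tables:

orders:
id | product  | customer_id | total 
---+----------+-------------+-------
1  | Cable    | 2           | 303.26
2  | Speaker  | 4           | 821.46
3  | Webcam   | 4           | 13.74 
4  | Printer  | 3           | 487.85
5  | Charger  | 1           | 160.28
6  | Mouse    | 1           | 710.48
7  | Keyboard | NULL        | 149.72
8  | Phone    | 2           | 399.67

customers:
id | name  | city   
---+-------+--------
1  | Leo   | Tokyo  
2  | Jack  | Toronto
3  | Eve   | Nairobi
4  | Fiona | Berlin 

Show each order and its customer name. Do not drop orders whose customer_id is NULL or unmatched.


LEFT JOIN keeps every row from orders (the left table); where customer_id has no match in customers, the customer columns become NULL. Walk through each order:
  - order 1 (Cable): customer_id=2 -> matches Jack
  - order 2 (Speaker): customer_id=4 -> matches Fiona
  - order 3 (Webcam): customer_id=4 -> matches Fiona
  - order 4 (Printer): customer_id=3 -> matches Eve
  - order 5 (Charger): customer_id=1 -> matches Leo
  - order 6 (Mouse): customer_id=1 -> matches Leo
  - order 7 (Keyboard): customer_id=NULL, no match -> kept with NULL
  - order 8 (Phone): customer_id=2 -> matches Jack
All 8 rows appear; 1 has NULL customer.

SQL:
SELECT a.product, b.name AS customer
FROM orders a
LEFT JOIN customers b ON a.customer_id = b.id

Result:
product  | customer
---------+---------
Cable    | Jack    
Speaker  | Fiona   
Webcam   | Fiona   
Printer  | Eve     
Charger  | Leo     
Mouse    | Leo     
Keyboard | NULL    
Phone    | Jack    


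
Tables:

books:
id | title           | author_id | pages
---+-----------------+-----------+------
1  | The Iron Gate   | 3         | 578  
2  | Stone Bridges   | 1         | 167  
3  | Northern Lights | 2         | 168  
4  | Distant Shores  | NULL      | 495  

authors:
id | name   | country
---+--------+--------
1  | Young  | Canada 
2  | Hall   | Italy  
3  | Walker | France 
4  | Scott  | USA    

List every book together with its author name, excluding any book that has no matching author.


INNER JOIN keeps only books rows whose author_id matches an id in authors. Walk through each book:
  - book 1 (The Iron Gate): author_id=3 -> matches Walker
  - book 2 (Stone Bridges): author_id=1 -> matches Young
  - book 3 (Northern Lights): author_id=2 -> matches Hall
  - book 4 (Distant Shores): author_id=NULL, no match -> dropped
So 1 of 4 rows is dropped.

SQL:
SELECT a.title, b.name AS author
FROM books a
INNER JOIN authors b ON a.author_id = b.id

Result:
title           | author
----------------+-------
The Iron Gate   | Walker
Stone Bridges   | Young 
Northern Lights | Hall  


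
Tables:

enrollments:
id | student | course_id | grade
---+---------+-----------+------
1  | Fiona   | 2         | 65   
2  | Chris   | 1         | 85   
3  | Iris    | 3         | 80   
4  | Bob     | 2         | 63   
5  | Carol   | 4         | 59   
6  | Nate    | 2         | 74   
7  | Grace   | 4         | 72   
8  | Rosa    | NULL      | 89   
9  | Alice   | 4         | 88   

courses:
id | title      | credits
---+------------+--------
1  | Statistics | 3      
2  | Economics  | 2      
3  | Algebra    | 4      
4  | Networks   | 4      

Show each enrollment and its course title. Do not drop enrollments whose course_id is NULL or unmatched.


LEFT JOIN keeps every row from enrollments (the left table); where course_id has no match in courses, the course columns become NULL. Walk through each enrollment:
  - enrollment 1 (Fiona): course_id=2 -> matches Economics
  - enrollment 2 (Chris): course_id=1 -> matches Statistics
  - enrollment 3 (Iris): course_id=3 -> matches Algebra
  - enrollment 4 (Bob): course_id=2 -> matches Economics
  - enrollment 5 (Carol): course_id=4 -> matches Networks
  - enrollment 6 (Nate): course_id=2 -> matches Economics
  - enrollment 7 (Grace): course_id=4 -> matches Networks
  - enrollment 8 (Rosa): course_id=NULL, no match -> kept with NULL
  - enrollment 9 (Alice): course_id=4 -> matches Networks
All 9 rows appear; 1 has NULL course.

SQL:
SELECT a.student, b.title AS course
FROM enrollments a
LEFT JOIN courses b ON a.course_id = b.id

Result:
student | course    
--------+-----------
Fiona   | Economics 
Chris   | Statistics
Iris    | Algebra   
Bob     | Economics 
Carol   | Networks  
Nate    | Economics 
Grace   | Networks  
Rosa    | NULL      
Alice   | Networks  


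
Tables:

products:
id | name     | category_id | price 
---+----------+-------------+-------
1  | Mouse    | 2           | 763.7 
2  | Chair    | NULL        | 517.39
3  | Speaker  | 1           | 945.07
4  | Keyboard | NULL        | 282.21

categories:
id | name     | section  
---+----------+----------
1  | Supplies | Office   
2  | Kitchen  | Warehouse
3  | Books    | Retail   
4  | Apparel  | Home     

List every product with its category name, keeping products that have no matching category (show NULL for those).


LEFT JOIN keeps every row from products (the left table); where category_id has no match in categories, the category columns become NULL. Walk through each product:
  - product 1 (Mouse): category_id=2 -> matches Kitchen
  - product 2 (Chair): category_id=NULL, no match -> kept with NULL
  - product 3 (Speaker): category_id=1 -> matches Supplies
  - product 4 (Keyboard): category_id=NULL, no match -> kept with NULL
All 4 rows appear; 2 have NULL category.

SQL:
SELECT a.name, b.name AS category
FROM products a
LEFT JOIN categories b ON a.category_id = b.id

Result:
name     | category
---------+---------
Mouse    | Kitchen 
Chair    | NULL    
Speaker  | Supplies
Keyboard | NULL    


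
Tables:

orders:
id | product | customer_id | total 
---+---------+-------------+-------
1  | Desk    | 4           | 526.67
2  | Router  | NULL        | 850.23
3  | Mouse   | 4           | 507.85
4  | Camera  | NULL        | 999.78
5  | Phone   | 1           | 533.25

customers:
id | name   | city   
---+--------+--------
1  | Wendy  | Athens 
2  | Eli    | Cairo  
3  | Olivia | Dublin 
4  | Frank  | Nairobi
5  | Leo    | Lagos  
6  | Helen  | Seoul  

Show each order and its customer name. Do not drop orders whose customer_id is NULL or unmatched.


LEFT JOIN keeps every row from orders (the left table); where customer_id has no match in customers, the customer columns become NULL. Walk through each order:
  - order 1 (Desk): customer_id=4 -> matches Frank
  - order 2 (Router): customer_id=NULL, no match -> kept with NULL
  - order 3 (Mouse): customer_id=4 -> matches Frank
  - order 4 (Camera): customer_id=NULL, no match -> kept with NULL
  - order 5 (Phone): customer_id=1 -> matches Wendy
All 5 rows appear; 2 have NULL customer.

SQL:
SELECT a.product, b.name AS customer
FROM orders a
LEFT JOIN customers b ON a.customer_id = b.id

Result:
product | customer
--------+---------
Desk    | Frank   
Router  | NULL    
Mouse   | Frank   
Camera  | NULL    
Phone   | Wendy   


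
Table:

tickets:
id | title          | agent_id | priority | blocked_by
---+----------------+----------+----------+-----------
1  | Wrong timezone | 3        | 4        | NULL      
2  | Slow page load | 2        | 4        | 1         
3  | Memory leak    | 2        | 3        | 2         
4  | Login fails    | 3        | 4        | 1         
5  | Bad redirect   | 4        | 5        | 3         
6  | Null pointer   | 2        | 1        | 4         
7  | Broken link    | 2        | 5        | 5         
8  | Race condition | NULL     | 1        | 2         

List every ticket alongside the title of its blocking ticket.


This is a self-join: tickets is joined to a second copy of itself, matching each row's blocked_by to another row's id. Use LEFT JOIN so rows with blocked_by=NULL are kept.
  - ticket 1 (Wrong timezone): blocked_by=NULL -> NULL
  - ticket 2 (Slow page load): blocked_by=1 -> Wrong timezone
  - ticket 3 (Memory leak): blocked_by=2 -> Slow page load
  - ticket 4 (Login fails): blocked_by=1 -> Wrong timezone
  - ticket 5 (Bad redirect): blocked_by=3 -> Memory leak
  - ticket 6 (Null pointer): blocked_by=4 -> Login fails
  - ticket 7 (Broken link): blocked_by=5 -> Bad redirect
  - ticket 8 (Race condition): blocked_by=2 -> Slow page load

SQL:
SELECT a.title AS item, b.title AS blocked_by
FROM tickets a
LEFT JOIN tickets b ON a.blocked_by = b.id

Result:
item           | blocked_by    
---------------+---------------
Wrong timezone | NULL          
Slow page load | Wrong timezone
Memory leak    | Slow page load
Login fails    | Wrong timezone
Bad redirect   | Memory leak   
Null pointer   | Login fails   
Broken link    | Bad redirect  
Race condition | Slow page load


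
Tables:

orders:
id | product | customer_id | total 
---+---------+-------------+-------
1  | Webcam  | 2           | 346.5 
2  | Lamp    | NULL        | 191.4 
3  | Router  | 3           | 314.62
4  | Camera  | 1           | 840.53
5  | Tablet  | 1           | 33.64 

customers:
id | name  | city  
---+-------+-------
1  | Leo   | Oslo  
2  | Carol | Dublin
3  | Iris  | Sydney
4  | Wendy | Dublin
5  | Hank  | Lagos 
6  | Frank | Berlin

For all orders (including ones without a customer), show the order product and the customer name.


LEFT JOIN keeps every row from orders (the left table); where customer_id has no match in customers, the customer columns become NULL. Walk through each order:
  - order 1 (Webcam): customer_id=2 -> matches Carol
  - order 2 (Lamp): customer_id=NULL, no match -> kept with NULL
  - order 3 (Router): customer_id=3 -> matches Iris
  - order 4 (Camera): customer_id=1 -> matches Leo
  - order 5 (Tablet): customer_id=1 -> matches Leo
All 5 rows appear; 1 has NULL customer.

SQL:
SELECT a.product, b.name AS customer
FROM orders a
LEFT JOIN customers b ON a.customer_id = b.id

Result:
product | customer
--------+---------
Webcam  | Carol   
Lamp    | NULL    
Router  | Iris    
Camera  | Leo     
Tablet  | Leo     


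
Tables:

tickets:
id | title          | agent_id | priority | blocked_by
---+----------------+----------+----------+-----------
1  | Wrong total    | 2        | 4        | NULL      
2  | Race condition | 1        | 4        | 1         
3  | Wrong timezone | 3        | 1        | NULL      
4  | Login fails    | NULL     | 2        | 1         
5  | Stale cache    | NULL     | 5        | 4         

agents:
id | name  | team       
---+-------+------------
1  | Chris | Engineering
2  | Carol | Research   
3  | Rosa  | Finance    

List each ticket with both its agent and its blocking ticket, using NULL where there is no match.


Two LEFT JOINs from the same base table tickets: one to agents via agent_id, one to tickets itself via blocked_by. Both are LEFT so every ticket is preserved.
Match against agents:
  - ticket 1 (Wrong total): agent_id=2 -> matches Carol
  - ticket 2 (Race condition): agent_id=1 -> matches Chris
  - ticket 3 (Wrong timezone): agent_id=3 -> matches Rosa
  - ticket 4 (Login fails): agent_id=NULL, no match -> kept with NULL
  - ticket 5 (Stale cache): agent_id=NULL, no match -> kept with NULL
Match against tickets (self):
  - ticket 1 (Wrong total): blocked_by=NULL -> NULL
  - ticket 2 (Race condition): blocked_by=1 -> Wrong total
  - ticket 3 (Wrong timezone): blocked_by=NULL -> NULL
  - ticket 4 (Login fails): blocked_by=1 -> Wrong total
  - ticket 5 (Stale cache): blocked_by=4 -> Login fails

SQL:
SELECT a.title, b.name AS agent, c.title AS blocked_by
FROM tickets a
LEFT JOIN agents b ON a.agent_id = b.id
LEFT JOIN tickets c ON a.blocked_by = c.id

Result:
title          | agent | blocked_by 
---------------+-------+------------
Wrong total    | Carol | NULL       
Race condition | Chris | Wrong total
Wrong timezone | Rosa  | NULL       
Login fails    | NULL  | Wrong total
Stale cache    | NULL  | Login fails


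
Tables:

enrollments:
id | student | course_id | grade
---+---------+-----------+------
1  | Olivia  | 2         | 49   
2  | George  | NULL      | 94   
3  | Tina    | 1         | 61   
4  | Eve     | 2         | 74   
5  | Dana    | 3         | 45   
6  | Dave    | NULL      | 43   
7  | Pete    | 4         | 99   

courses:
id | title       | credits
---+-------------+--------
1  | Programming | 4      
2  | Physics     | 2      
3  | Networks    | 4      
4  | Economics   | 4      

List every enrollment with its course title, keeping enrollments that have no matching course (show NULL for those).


LEFT JOIN keeps every row from enrollments (the left table); where course_id has no match in courses, the course columns become NULL. Walk through each enrollment:
  - enrollment 1 (Olivia): course_id=2 -> matches Physics
  - enrollment 2 (George): course_id=NULL, no match -> kept with NULL
  - enrollment 3 (Tina): course_id=1 -> matches Programming
  - enrollment 4 (Eve): course_id=2 -> matches Physics
  - enrollment 5 (Dana): course_id=3 -> matches Networks
  - enrollment 6 (Dave): course_id=NULL, no match -> kept with NULL
  - enrollment 7 (Pete): course_id=4 -> matches Economics
All 7 rows appear; 2 have NULL course.

SQL:
SELECT a.student, b.title AS course
FROM enrollments a
LEFT JOIN courses b ON a.course_id = b.id

Result:
student | course     
--------+------------
Olivia  | Physics    
George  | NULL       
Tina    | Programming
Eve     | Physics    
Dana    | Networks   
Dave    | NULL       
Pete    | Economics  


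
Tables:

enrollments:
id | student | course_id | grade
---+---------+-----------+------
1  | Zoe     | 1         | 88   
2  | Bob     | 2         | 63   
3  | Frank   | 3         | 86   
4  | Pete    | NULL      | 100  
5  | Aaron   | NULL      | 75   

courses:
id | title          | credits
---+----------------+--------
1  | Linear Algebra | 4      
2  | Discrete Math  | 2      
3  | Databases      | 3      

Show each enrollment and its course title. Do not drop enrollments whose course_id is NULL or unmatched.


LEFT JOIN keeps every row from enrollments (the left table); where course_id has no match in courses, the course columns become NULL. Walk through each enrollment:
  - enrollment 1 (Zoe): course_id=1 -> matches Linear Algebra
  - enrollment 2 (Bob): course_id=2 -> matches Discrete Math
  - enrollment 3 (Frank): course_id=3 -> matches Databases
  - enrollment 4 (Pete): course_id=NULL, no match -> kept with NULL
  - enrollment 5 (Aaron): course_id=NULL, no match -> kept with NULL
All 5 rows appear; 2 have NULL course.

SQL:
SELECT a.student, b.title AS course
FROM enrollments a
LEFT JOIN courses b ON a.course_id = b.id

Result:
student | course        
--------+---------------
Zoe     | Linear Algebra
Bob     | Discrete Math 
Frank   | Databases     
Pete    | NULL          
Aaron   | NULL          


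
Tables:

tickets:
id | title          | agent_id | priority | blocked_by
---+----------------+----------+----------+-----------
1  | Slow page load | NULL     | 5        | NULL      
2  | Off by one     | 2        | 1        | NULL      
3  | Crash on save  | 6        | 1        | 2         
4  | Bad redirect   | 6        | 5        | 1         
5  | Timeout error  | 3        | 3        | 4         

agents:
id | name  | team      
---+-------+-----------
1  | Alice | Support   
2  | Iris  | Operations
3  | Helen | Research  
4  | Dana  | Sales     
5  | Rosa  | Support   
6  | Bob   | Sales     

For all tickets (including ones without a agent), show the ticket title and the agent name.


LEFT JOIN keeps every row from tickets (the left table); where agent_id has no match in agents, the agent columns become NULL. Walk through each ticket:
  - ticket 1 (Slow page load): agent_id=NULL, no match -> kept with NULL
  - ticket 2 (Off by one): agent_id=2 -> matches Iris
  - ticket 3 (Crash on save): agent_id=6 -> matches Bob
  - ticket 4 (Bad redirect): agent_id=6 -> matches Bob
  - ticket 5 (Timeout error): agent_id=3 -> matches Helen
All 5 rows appear; 1 has NULL agent.

SQL:
SELECT a.title, b.name AS agent
FROM tickets a
LEFT JOIN agents b ON a.agent_id = b.id

Result:
title          | agent
---------------+------
Slow page load | NULL 
Off by one     | Iris 
Crash on save  | Bob  
Bad redirect   | Bob  
Timeout error  | Helen


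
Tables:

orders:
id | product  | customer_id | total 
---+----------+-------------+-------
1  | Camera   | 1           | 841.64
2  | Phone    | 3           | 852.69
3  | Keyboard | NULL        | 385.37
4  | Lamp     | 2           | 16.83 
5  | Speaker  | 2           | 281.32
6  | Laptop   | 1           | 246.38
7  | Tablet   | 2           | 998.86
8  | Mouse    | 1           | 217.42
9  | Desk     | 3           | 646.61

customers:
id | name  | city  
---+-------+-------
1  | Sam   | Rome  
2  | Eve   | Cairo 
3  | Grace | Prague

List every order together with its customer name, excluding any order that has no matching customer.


INNER JOIN keeps only orders rows whose customer_id matches an id in customers. Walk through each order:
  - order 1 (Camera): customer_id=1 -> matches Sam
  - order 2 (Phone): customer_id=3 -> matches Grace
  - order 3 (Keyboard): customer_id=NULL, no match -> dropped
  - order 4 (Lamp): customer_id=2 -> matches Eve
  - order 5 (Speaker): customer_id=2 -> matches Eve
  - order 6 (Laptop): customer_id=1 -> matches Sam
  - order 7 (Tablet): customer_id=2 -> matches Eve
  - order 8 (Mouse): customer_id=1 -> matches Sam
  - order 9 (Desk): customer_id=3 -> matches Grace
So 1 of 9 rows is dropped.

SQL:
SELECT a.product, b.name AS customer
FROM orders a
INNER JOIN customers b ON a.customer_id = b.id

Result:
product | customer
--------+---------
Camera  | Sam     
Phone   | Grace   
Lamp    | Eve     
Speaker | Eve     
Laptop  | Sam     
Tablet  | Eve     
Mouse   | Sam     
Desk    | Grace   


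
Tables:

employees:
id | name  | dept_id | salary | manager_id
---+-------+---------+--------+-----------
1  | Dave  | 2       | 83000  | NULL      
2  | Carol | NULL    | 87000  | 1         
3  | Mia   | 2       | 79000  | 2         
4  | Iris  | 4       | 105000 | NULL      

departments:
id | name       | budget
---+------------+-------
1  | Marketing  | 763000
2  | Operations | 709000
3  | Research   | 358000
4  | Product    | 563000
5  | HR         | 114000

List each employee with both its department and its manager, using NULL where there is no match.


Two LEFT JOINs from the same base table employees: one to departments via dept_id, one to employees itself via manager_id. Both are LEFT so every employee is preserved.
Match against departments:
  - employee 1 (Dave): dept_id=2 -> matches Operations
  - employee 2 (Carol): dept_id=NULL, no match -> kept with NULL
  - employee 3 (Mia): dept_id=2 -> matches Operations
  - employee 4 (Iris): dept_id=4 -> matches Product
Match against employees (self):
  - employee 1 (Dave): manager_id=NULL -> NULL
  - employee 2 (Carol): manager_id=1 -> Dave
  - employee 3 (Mia): manager_id=2 -> Carol
  - employee 4 (Iris): manager_id=NULL -> NULL

SQL:
SELECT a.name, b.name AS department, c.name AS manager
FROM employees a
LEFT JOIN departments b ON a.dept_id = b.id
LEFT JOIN employees c ON a.manager_id = c.id

Result:
name  | department | manager
------+------------+--------
Dave  | Operations | NULL   
Carol | NULL       | Dave   
Mia   | Operations | Carol  
Iris  | Product    | NULL   


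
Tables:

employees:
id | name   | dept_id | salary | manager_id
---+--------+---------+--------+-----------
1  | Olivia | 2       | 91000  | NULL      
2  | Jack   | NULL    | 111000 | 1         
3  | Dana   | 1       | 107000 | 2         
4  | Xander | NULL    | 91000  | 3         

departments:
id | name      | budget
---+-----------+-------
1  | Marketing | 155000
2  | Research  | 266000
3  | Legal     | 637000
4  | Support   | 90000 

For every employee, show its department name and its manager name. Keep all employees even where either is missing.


Two LEFT JOINs from the same base table employees: one to departments via dept_id, one to employees itself via manager_id. Both are LEFT so every employee is preserved.
Match against departments:
  - employee 1 (Olivia): dept_id=2 -> matches Research
  - employee 2 (Jack): dept_id=NULL, no match -> kept with NULL
  - employee 3 (Dana): dept_id=1 -> matches Marketing
  - employee 4 (Xander): dept_id=NULL, no match -> kept with NULL
Match against employees (self):
  - employee 1 (Olivia): manager_id=NULL -> NULL
  - employee 2 (Jack): manager_id=1 -> Olivia
  - employee 3 (Dana): manager_id=2 -> Jack
  - employee 4 (Xander): manager_id=3 -> Dana

SQL:
SELECT a.name, b.name AS department, c.name AS manager
FROM employees a
LEFT JOIN departments b ON a.dept_id = b.id
LEFT JOIN employees c ON a.manager_id = c.id

Result:
name   | department | manager
-------+------------+--------
Olivia | Research   | NULL   
Jack   | NULL       | Olivia 
Dana   | Marketing  | Jack   
Xander | NULL       | Dana   


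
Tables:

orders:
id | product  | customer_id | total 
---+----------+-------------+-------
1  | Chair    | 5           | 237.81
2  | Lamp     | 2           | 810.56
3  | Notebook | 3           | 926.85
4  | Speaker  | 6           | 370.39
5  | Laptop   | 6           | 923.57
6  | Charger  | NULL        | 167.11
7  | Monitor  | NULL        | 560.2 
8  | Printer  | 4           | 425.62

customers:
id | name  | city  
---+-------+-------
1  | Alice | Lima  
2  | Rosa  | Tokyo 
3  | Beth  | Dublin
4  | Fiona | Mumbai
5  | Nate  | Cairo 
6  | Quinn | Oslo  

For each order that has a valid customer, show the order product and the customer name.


INNER JOIN keeps only orders rows whose customer_id matches an id in customers. Walk through each order:
  - order 1 (Chair): customer_id=5 -> matches Nate
  - order 2 (Lamp): customer_id=2 -> matches Rosa
  - order 3 (Notebook): customer_id=3 -> matches Beth
  - order 4 (Speaker): customer_id=6 -> matches Quinn
  - order 5 (Laptop): customer_id=6 -> matches Quinn
  - order 6 (Charger): customer_id=NULL, no match -> dropped
  - order 7 (Monitor): customer_id=NULL, no match -> dropped
  - order 8 (Printer): customer_id=4 -> matches Fiona
So 2 of 8 rows are dropped.

SQL:
SELECT a.product, b.name AS customer
FROM orders a
INNER JOIN customers b ON a.customer_id = b.id

Result:
product  | customer
---------+---------
Chair    | Nate    
Lamp     | Rosa    
Notebook | Beth    
Speaker  | Quinn   
Laptop   | Quinn   
Printer  | Fiona   


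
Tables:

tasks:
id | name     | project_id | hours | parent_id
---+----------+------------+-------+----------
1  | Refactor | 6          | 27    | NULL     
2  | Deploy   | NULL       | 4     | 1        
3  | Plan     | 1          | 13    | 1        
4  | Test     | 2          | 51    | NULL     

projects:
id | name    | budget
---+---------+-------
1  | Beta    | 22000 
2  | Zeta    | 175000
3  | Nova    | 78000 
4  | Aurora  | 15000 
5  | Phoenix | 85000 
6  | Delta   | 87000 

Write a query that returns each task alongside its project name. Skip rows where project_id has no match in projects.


INNER JOIN keeps only tasks rows whose project_id matches an id in projects. Walk through each task:
  - task 1 (Refactor): project_id=6 -> matches Delta
  - task 2 (Deploy): project_id=NULL, no match -> dropped
  - task 3 (Plan): project_id=1 -> matches Beta
  - task 4 (Test): project_id=2 -> matches Zeta
So 1 of 4 rows is dropped.

SQL:
SELECT a.name, b.name AS project
FROM tasks a
INNER JOIN projects b ON a.project_id = b.id

Result:
name     | project
---------+--------
Refactor | Delta  
Plan     | Beta   
Test     | Zeta   


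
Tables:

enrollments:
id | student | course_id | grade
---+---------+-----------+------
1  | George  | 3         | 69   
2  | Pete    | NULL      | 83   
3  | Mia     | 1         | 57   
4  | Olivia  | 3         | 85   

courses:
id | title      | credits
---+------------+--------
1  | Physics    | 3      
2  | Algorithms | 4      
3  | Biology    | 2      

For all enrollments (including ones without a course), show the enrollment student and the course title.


LEFT JOIN keeps every row from enrollments (the left table); where course_id has no match in courses, the course columns become NULL. Walk through each enrollment:
  - enrollment 1 (George): course_id=3 -> matches Biology
  - enrollment 2 (Pete): course_id=NULL, no match -> kept with NULL
  - enrollment 3 (Mia): course_id=1 -> matches Physics
  - enrollment 4 (Olivia): course_id=3 -> matches Biology
All 4 rows appear; 1 has NULL course.

SQL:
SELECT a.student, b.title AS course
FROM enrollments a
LEFT JOIN courses b ON a.course_id = b.id

Result:
student | course 
--------+--------
George  | Biology
Pete    | NULL   
Mia     | Physics
Olivia  | Biology


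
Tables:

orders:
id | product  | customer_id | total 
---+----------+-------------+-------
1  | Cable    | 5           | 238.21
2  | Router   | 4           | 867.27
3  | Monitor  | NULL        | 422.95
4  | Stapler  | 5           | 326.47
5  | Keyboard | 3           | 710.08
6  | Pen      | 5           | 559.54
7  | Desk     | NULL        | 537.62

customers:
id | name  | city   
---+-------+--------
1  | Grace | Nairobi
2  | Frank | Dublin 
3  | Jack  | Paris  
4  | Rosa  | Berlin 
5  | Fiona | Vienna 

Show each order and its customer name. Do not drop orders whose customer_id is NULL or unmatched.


LEFT JOIN keeps every row from orders (the left table); where customer_id has no match in customers, the customer columns become NULL. Walk through each order:
  - order 1 (Cable): customer_id=5 -> matches Fiona
  - order 2 (Router): customer_id=4 -> matches Rosa
  - order 3 (Monitor): customer_id=NULL, no match -> kept with NULL
  - order 4 (Stapler): customer_id=5 -> matches Fiona
  - order 5 (Keyboard): customer_id=3 -> matches Jack
  - order 6 (Pen): customer_id=5 -> matches Fiona
  - order 7 (Desk): customer_id=NULL, no match -> kept with NULL
All 7 rows appear; 2 have NULL customer.

SQL:
SELECT a.product, b.name AS customer
FROM orders a
LEFT JOIN customers b ON a.customer_id = b.id

Result:
product  | customer
---------+---------
Cable    | Fiona   
Router   | Rosa    
Monitor  | NULL    
Stapler  | Fiona   
Keyboard | Jack    
Pen      | Fiona   
Desk     | NULL    


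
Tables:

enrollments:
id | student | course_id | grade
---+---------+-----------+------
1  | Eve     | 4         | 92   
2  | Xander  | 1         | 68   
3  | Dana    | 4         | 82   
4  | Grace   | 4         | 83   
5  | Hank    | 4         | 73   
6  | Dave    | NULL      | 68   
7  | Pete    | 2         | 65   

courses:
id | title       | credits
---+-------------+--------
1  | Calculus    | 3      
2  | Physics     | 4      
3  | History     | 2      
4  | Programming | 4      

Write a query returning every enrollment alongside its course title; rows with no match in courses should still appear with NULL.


LEFT JOIN keeps every row from enrollments (the left table); where course_id has no match in courses, the course columns become NULL. Walk through each enrollment:
  - enrollment 1 (Eve): course_id=4 -> matches Programming
  - enrollment 2 (Xander): course_id=1 -> matches Calculus
  - enrollment 3 (Dana): course_id=4 -> matches Programming
  - enrollment 4 (Grace): course_id=4 -> matches Programming
  - enrollment 5 (Hank): course_id=4 -> matches Programming
  - enrollment 6 (Dave): course_id=NULL, no match -> kept with NULL
  - enrollment 7 (Pete): course_id=2 -> matches Physics
All 7 rows appear; 1 has NULL course.

SQL:
SELECT a.student, b.title AS course
FROM enrollments a
LEFT JOIN courses b ON a.course_id = b.id

Result:
student | course     
--------+------------
Eve     | Programming
Xander  | Calculus   
Dana    | Programming
Grace   | Programming
Hank    | Programming
Dave    | NULL       
Pete    | Physics    


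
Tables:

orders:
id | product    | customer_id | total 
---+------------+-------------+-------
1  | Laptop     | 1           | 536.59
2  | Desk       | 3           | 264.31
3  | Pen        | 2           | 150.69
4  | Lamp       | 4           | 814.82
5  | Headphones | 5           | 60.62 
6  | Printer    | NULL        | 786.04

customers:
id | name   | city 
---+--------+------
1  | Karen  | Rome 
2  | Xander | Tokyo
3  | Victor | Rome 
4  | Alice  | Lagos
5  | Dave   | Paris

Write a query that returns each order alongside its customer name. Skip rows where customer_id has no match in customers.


INNER JOIN keeps only orders rows whose customer_id matches an id in customers. Walk through each order:
  - order 1 (Laptop): customer_id=1 -> matches Karen
  - order 2 (Desk): customer_id=3 -> matches Victor
  - order 3 (Pen): customer_id=2 -> matches Xander
  - order 4 (Lamp): customer_id=4 -> matches Alice
  - order 5 (Headphones): customer_id=5 -> matches Dave
  - order 6 (Printer): customer_id=NULL, no match -> dropped
So 1 of 6 rows is dropped.

SQL:
SELECT a.product, b.name AS customer
FROM orders a
INNER JOIN customers b ON a.customer_id = b.id

Result:
product    | customer
-----------+---------
Laptop     | Karen   
Desk       | Victor  
Pen        | Xander  
Lamp       | Alice   
Headphones | Dave    


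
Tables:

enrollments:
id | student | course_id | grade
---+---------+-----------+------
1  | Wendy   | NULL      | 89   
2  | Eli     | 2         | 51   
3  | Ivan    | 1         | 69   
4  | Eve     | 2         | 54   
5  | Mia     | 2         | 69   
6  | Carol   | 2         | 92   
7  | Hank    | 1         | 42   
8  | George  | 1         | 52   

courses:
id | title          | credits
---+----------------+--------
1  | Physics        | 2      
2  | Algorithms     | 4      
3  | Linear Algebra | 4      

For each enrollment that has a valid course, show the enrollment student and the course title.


INNER JOIN keeps only enrollments rows whose course_id matches an id in courses. Walk through each enrollment:
  - enrollment 1 (Wendy): course_id=NULL, no match -> dropped
  - enrollment 2 (Eli): course_id=2 -> matches Algorithms
  - enrollment 3 (Ivan): course_id=1 -> matches Physics
  - enrollment 4 (Eve): course_id=2 -> matches Algorithms
  - enrollment 5 (Mia): course_id=2 -> matches Algorithms
  - enrollment 6 (Carol): course_id=2 -> matches Algorithms
  - enrollment 7 (Hank): course_id=1 -> matches Physics
  - enrollment 8 (George): course_id=1 -> matches Physics
So 1 of 8 rows is dropped.

SQL:
SELECT a.student, b.title AS course
FROM enrollments a
INNER JOIN courses b ON a.course_id = b.id

Result:
student | course    
--------+-----------
Eli     | Algorithms
Ivan    | Physics   
Eve     | Algorithms
Mia     | Algorithms
Carol   | Algorithms
Hank    | Physics   
George  | Physics   


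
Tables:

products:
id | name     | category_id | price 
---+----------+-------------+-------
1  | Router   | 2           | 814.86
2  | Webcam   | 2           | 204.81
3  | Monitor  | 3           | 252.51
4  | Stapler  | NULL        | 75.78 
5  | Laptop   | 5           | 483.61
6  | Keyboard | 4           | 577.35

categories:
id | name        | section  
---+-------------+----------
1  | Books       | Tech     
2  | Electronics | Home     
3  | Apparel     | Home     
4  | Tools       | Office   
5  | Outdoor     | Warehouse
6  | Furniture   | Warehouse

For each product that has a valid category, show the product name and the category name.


INNER JOIN keeps only products rows whose category_id matches an id in categories. Walk through each product:
  - product 1 (Router): category_id=2 -> matches Electronics
  - product 2 (Webcam): category_id=2 -> matches Electronics
  - product 3 (Monitor): category_id=3 -> matches Apparel
  - product 4 (Stapler): category_id=NULL, no match -> dropped
  - product 5 (Laptop): category_id=5 -> matches Outdoor
  - product 6 (Keyboard): category_id=4 -> matches Tools
So 1 of 6 rows is dropped.

SQL:
SELECT a.name, b.name AS category
FROM products a
INNER JOIN categories b ON a.category_id = b.id

Result:
name     | category   
---------+------------
Router   | Electronics
Webcam   | Electronics
Monitor  | Apparel    
Laptop   | Outdoor    
Keyboard | Tools      


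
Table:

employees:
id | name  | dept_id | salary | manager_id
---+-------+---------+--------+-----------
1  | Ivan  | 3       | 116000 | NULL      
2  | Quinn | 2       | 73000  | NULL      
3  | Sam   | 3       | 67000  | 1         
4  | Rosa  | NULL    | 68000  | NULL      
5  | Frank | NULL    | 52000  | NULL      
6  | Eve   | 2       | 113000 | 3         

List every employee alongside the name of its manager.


This is a self-join: employees is joined to a second copy of itself, matching each row's manager_id to another row's id. Use LEFT JOIN so rows with manager_id=NULL are kept.
  - employee 1 (Ivan): manager_id=NULL -> NULL
  - employee 2 (Quinn): manager_id=NULL -> NULL
  - employee 3 (Sam): manager_id=1 -> Ivan
  - employee 4 (Rosa): manager_id=NULL -> NULL
  - employee 5 (Frank): manager_id=NULL -> NULL
  - employee 6 (Eve): manager_id=3 -> Sam

SQL:
SELECT a.name AS item, b.name AS manager
FROM employees a
LEFT JOIN employees b ON a.manager_id = b.id

Result:
item  | manager
------+--------
Ivan  | NULL   
Quinn | NULL   
Sam   | Ivan   
Rosa  | NULL   
Frank | NULL   
Eve   | Sam    


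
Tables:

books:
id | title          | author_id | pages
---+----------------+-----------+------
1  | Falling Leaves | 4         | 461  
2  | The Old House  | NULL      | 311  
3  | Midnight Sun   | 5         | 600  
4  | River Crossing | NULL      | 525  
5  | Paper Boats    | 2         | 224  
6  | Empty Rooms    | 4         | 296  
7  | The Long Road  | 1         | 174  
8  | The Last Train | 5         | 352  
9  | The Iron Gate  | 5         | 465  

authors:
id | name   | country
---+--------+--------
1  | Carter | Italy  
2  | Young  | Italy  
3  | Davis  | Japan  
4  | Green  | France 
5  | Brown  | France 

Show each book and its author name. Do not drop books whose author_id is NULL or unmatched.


LEFT JOIN keeps every row from books (the left table); where author_id has no match in authors, the author columns become NULL. Walk through each book:
  - book 1 (Falling Leaves): author_id=4 -> matches Green
  - book 2 (The Old House): author_id=NULL, no match -> kept with NULL
  - book 3 (Midnight Sun): author_id=5 -> matches Brown
  - book 4 (River Crossing): author_id=NULL, no match -> kept with NULL
  - book 5 (Paper Boats): author_id=2 -> matches Young
  - book 6 (Empty Rooms): author_id=4 -> matches Green
  - book 7 (The Long Road): author_id=1 -> matches Carter
  - book 8 (The Last Train): author_id=5 -> matches Brown
  - book 9 (The Iron Gate): author_id=5 -> matches Brown
All 9 rows appear; 2 have NULL author.

SQL:
SELECT a.title, b.name AS author
FROM books a
LEFT JOIN authors b ON a.author_id = b.id

Result:
title          | author
---------------+-------
Falling Leaves | Green 
The Old House  | NULL  
Midnight Sun   | Brown 
River Crossing | NULL  
Paper Boats    | Young 
Empty Rooms    | Green 
The Long Road  | Carter
The Last Train | Brown 
The Iron Gate  | Brown 


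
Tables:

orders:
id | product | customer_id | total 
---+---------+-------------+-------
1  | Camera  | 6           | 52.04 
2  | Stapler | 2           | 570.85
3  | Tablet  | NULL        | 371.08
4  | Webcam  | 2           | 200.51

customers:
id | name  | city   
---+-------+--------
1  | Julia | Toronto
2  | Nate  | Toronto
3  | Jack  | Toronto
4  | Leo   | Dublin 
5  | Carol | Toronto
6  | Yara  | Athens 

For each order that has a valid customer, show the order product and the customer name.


INNER JOIN keeps only orders rows whose customer_id matches an id in customers. Walk through each order:
  - order 1 (Camera): customer_id=6 -> matches Yara
  - order 2 (Stapler): customer_id=2 -> matches Nate
  - order 3 (Tablet): customer_id=NULL, no match -> dropped
  - order 4 (Webcam): customer_id=2 -> matches Nate
So 1 of 4 rows is dropped.

SQL:
SELECT a.product, b.name AS customer
FROM orders a
INNER JOIN customers b ON a.customer_id = b.id

Result:
product | customer
--------+---------
Camera  | Yara    
Stapler | Nate    
Webcam  | Nate    


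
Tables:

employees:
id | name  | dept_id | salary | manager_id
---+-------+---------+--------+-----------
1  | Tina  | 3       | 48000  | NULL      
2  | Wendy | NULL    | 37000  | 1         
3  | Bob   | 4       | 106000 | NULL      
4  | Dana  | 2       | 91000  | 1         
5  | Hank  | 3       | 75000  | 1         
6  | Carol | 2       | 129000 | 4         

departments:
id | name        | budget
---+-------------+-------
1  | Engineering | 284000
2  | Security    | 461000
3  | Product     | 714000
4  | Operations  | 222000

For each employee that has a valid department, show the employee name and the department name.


INNER JOIN keeps only employees rows whose dept_id matches an id in departments. Walk through each employee:
  - employee 1 (Tina): dept_id=3 -> matches Product
  - employee 2 (Wendy): dept_id=NULL, no match -> dropped
  - employee 3 (Bob): dept_id=4 -> matches Operations
  - employee 4 (Dana): dept_id=2 -> matches Security
  - employee 5 (Hank): dept_id=3 -> matches Product
  - employee 6 (Carol): dept_id=2 -> matches Security
So 1 of 6 rows is dropped.

SQL:
SELECT a.name, b.name AS department
FROM employees a
INNER JOIN departments b ON a.dept_id = b.id

Result:
name  | department
------+-----------
Tina  | Product   
Bob   | Operations
Dana  | Security  
Hank  | Product   
Carol | Security  


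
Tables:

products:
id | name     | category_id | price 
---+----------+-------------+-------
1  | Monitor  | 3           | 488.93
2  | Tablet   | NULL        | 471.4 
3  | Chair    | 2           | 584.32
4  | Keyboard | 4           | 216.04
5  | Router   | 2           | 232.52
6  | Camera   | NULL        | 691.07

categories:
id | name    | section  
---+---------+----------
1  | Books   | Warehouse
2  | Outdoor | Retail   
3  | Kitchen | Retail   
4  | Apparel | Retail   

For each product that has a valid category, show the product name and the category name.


INNER JOIN keeps only products rows whose category_id matches an id in categories. Walk through each product:
  - product 1 (Monitor): category_id=3 -> matches Kitchen
  - product 2 (Tablet): category_id=NULL, no match -> dropped
  - product 3 (Chair): category_id=2 -> matches Outdoor
  - product 4 (Keyboard): category_id=4 -> matches Apparel
  - product 5 (Router): category_id=2 -> matches Outdoor
  - product 6 (Camera): category_id=NULL, no match -> dropped
So 2 of 6 rows are dropped.

SQL:
SELECT a.name, b.name AS category
FROM products a
INNER JOIN categories b ON a.category_id = b.id

Result:
name     | category
---------+---------
Monitor  | Kitchen 
Chair    | Outdoor 
Keyboard | Apparel 
Router   | Outdoor 
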